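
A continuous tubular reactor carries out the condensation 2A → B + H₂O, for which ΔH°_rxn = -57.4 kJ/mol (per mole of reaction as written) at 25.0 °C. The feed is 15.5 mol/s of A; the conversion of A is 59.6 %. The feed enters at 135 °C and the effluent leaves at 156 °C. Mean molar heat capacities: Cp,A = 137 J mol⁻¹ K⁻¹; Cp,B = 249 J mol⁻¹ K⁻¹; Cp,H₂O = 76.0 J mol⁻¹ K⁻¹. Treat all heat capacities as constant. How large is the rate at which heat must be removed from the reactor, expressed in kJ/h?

Q_out = 683000 kJ/h

Extent of reaction ξ = 0.596 × 15.5 / 2 = 4.619 mol/s
Reaction term: ξ·ΔH°_rxn = 4.619 × -57.4 = -265.13 kJ/s
Sensible, feed 135→25 °C: -233.59 kJ/s
Outlet flows (mol/s): A 6.262, B 4.619, H₂O 4.619
Sensible, products 25→156 °C: 309.04 kJ/s
Q = ΔH = -189.68 kJ/s = -189.68 kW
Heat removed = 682840 kJ/h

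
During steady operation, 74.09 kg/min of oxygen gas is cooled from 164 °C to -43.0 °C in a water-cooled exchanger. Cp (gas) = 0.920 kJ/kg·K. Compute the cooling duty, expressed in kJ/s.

Q = ṁ·Cp·ΔT = 74.09 × 0.920 × (-43.0 − 164) = -14110 kJ/min
Converting: 14110 / 60 s = 235.16 kW

Q_c = 235 kJ/s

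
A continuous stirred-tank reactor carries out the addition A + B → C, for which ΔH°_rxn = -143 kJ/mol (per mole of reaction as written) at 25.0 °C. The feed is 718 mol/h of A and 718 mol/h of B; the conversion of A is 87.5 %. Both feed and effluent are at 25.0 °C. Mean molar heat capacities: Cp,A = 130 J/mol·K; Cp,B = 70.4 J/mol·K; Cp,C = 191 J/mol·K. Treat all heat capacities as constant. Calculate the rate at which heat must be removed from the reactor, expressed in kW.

Extent of reaction ξ = 0.875 × 718 = 628.25 mol/h
Reaction term: ξ·ΔH°_rxn = 628.25 × -143 = -89840 kJ/h
Q = ΔH = -89840 kJ/h = -24.955 kW
Heat removed = 24.955 kW

Q_out = 25.0 kW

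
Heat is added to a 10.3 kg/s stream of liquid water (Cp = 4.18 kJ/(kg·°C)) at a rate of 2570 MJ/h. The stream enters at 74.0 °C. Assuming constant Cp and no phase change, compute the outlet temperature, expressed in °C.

Q = 2570 MJ/h = 713.89 kJ/s
ΔT = Q/(ṁ·Cp) = 713.89/(10.3×4.18) = 16.581 K
T_out = 74.0 + 16.581 = 90.581 °C

T_out = 90.6 °C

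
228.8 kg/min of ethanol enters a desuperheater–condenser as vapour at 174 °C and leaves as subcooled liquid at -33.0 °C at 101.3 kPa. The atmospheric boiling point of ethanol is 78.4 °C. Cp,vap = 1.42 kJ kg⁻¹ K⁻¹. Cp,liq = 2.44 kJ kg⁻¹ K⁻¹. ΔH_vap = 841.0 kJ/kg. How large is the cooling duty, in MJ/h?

vapour 174→78.4 °C: -135.75 kJ/kg
condensation at 78.4 °C: -841 kJ/kg
liquid 78.4→-33.0 °C: -271.82 kJ/kg
Δh = -135.75 + -841 + -271.82 = -1248.6 kJ/kg
Q = ṁ·Δh = 228.8 kg/min × -1248.6 kJ/kg = -285670 kJ/min
|Q| = 4761.2 kW = 17140 MJ/h

Q_c = 17100 MJ/h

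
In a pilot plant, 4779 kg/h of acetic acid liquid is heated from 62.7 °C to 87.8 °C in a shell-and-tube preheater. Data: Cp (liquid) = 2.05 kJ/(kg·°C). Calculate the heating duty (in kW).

Q = 68.3 kW

Q = ṁ·Cp·ΔT = 4779 × 2.05 × (87.8 − 62.7) = 245900 kJ/h
Converting: 245900 / 3600 s = 68.307 kW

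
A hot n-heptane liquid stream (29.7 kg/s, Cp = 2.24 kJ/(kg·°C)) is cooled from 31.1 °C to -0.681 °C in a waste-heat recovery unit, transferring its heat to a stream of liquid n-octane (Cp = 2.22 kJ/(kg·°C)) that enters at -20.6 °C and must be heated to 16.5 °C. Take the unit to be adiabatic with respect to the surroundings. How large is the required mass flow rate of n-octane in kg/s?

ṁ_c = 25.7 kg/s

Heat released by hot stream: Q = 29.7 × 2.24 × (31.1 − -0.681) = 2114.3 kJ/s
Energy balance on cold side (adiabatic exchanger): Q = ṁ_c·Cp_c·(T_c,out − T_c,in)
ṁ_c = 2114.3 / [2.22 × (16.5 − -20.6)] = 25.671 kg/s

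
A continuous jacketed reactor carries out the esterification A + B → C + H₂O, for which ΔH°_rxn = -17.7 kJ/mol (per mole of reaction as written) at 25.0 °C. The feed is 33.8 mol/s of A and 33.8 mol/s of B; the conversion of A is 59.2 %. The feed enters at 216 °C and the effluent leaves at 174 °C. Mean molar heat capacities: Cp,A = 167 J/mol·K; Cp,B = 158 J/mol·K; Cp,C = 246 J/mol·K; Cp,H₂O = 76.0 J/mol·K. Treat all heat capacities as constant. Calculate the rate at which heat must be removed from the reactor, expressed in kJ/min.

Extent of reaction ξ = 0.592 × 33.8 = 20.01 mol/s
Reaction term: ξ·ΔH°_rxn = 20.01 × -17.7 = -354.17 kJ/s
Sensible, feed 216→25 °C: -2098.1 kJ/s
Outlet flows (mol/s): A 13.79, B 13.79, C 20.01, H₂O 20.01
Sensible, products 25→174 °C: 1627.8 kJ/s
Q = ΔH = -824.48 kJ/s = -824.48 kW
Heat removed = 49469 kJ/min

Q_out = 49500 kJ/min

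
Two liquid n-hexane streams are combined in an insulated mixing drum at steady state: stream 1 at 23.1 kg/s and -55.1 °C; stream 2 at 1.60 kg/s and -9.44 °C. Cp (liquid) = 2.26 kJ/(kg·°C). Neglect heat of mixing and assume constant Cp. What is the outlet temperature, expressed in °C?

Adiabatic, steady state ⇒ Σ ṁᵢCp,ᵢ(T_out − Tᵢ) = 0
T_out = Σ ṁᵢCp,ᵢTᵢ / Σ ṁᵢCp,ᵢ
      = -2910.7 / 55.822 = -52.142 °C

T_out = -52.1 °C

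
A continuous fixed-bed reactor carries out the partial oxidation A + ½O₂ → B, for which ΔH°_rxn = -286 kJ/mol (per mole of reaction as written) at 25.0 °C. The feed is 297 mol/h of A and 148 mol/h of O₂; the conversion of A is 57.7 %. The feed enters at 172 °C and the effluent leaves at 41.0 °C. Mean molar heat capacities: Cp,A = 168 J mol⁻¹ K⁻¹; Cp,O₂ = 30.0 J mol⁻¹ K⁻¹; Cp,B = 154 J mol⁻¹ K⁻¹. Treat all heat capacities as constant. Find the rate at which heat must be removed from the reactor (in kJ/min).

Extent of reaction ξ = 0.577 × 297 = 171.37 mol/h
Reaction term: ξ·ΔH°_rxn = 171.37 × -286 = -49012 kJ/h
Sensible, feed 172→25 °C: -7987.4 kJ/h
Outlet flows (mol/h): A 125.63, O₂ 62.316, B 171.37
Sensible, products 25→41.0 °C: 789.86 kJ/h
Q = ΔH = -56209 kJ/h = -15.614 kW
Heat removed = 936.82 kJ/min

Q_out = 937 kJ/min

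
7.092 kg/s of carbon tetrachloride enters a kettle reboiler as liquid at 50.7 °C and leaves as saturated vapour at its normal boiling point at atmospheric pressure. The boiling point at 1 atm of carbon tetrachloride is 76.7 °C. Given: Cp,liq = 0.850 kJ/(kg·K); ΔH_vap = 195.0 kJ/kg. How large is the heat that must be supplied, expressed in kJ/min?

Q = 92400 kJ/min

liquid 50.7→76.7 °C: 22.1 kJ/kg
vaporisation at 76.7 °C: 195 kJ/kg
Δh = 22.1 + 195 = 217.1 kJ/kg
Q = ṁ·Δh = 7.092 kg/s × 217.1 kJ/kg = 1539.7 kJ/s
|Q| = 1539.7 kW = 92380 kJ/min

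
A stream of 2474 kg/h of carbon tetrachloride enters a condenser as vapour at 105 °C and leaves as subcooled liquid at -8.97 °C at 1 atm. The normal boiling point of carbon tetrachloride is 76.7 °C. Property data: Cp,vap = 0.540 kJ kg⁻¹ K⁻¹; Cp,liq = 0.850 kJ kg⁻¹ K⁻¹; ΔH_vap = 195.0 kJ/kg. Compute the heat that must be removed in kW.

vapour 105→76.7 °C: -15.282 kJ/kg
condensation at 76.7 °C: -195 kJ/kg
liquid 76.7→-8.97 °C: -72.82 kJ/kg
Δh = -15.282 + -195 + -72.82 = -283.1 kJ/kg
Q = ṁ·Δh = 2474 kg/h × -283.1 kJ/kg = -700390 kJ/h
|Q| = 194.55 kW

Q_c = 195 kW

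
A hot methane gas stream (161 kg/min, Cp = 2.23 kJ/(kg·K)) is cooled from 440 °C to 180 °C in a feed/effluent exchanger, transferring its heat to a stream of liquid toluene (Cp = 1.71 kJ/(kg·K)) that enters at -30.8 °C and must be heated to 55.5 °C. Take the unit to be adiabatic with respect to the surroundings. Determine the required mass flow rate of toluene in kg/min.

Heat released by hot stream: Q = 161 × 2.23 × (440 − 180) = 93348 kJ/min
Energy balance on cold side (adiabatic exchanger): Q = ṁ_c·Cp_c·(T_c,out − T_c,in)
ṁ_c = 93348 / [1.71 × (55.5 − -30.8)] = 632.55 kg/min

ṁ_c = 633 kg/min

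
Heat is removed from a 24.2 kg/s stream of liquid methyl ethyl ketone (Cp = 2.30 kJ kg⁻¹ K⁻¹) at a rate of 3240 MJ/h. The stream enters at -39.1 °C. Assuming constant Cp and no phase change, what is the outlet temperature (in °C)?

Q = 3240 MJ/h = 900 kJ/s
ΔT = Q/(ṁ·Cp) = 900/(24.2×2.30) = 16.17 K
T_out = -39.1 − 16.17 = -55.27 °C

T_out = -55.3 °C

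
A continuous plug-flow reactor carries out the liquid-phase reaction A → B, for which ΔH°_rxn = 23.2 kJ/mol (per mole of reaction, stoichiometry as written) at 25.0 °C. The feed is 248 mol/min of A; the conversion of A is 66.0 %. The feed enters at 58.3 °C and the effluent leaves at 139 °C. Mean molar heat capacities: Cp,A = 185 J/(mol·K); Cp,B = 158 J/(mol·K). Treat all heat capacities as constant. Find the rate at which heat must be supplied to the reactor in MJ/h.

Extent of reaction ξ = 0.660 × 248 = 163.68 mol/min
Reaction term: ξ·ΔH°_rxn = 163.68 × 23.2 = 3797.4 kJ/min
Sensible, feed 58.3→25 °C: -1527.8 kJ/min
Outlet flows (mol/min): A 84.32, B 163.68
Sensible, products 25→139 °C: 4726.5 kJ/min
Q = ΔH = 6996.1 kJ/min = 116.6 kW
Heat supplied = 419.77 MJ/h

Q_in = 420 MJ/h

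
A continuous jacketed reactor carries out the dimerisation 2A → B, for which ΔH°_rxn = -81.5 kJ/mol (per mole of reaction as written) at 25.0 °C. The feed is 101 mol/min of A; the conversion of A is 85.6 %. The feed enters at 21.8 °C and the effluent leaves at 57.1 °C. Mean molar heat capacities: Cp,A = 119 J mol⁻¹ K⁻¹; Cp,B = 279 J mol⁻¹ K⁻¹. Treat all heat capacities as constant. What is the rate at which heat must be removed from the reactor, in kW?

Extent of reaction ξ = 0.856 × 101 / 2 = 43.228 mol/min
Reaction term: ξ·ΔH°_rxn = 43.228 × -81.5 = -3523.1 kJ/min
Sensible, feed 21.8→25 °C: 38.461 kJ/min
Outlet flows (mol/min): A 14.544, B 43.228
Sensible, products 25→57.1 °C: 442.7 kJ/min
Q = ΔH = -3041.9 kJ/min = -50.699 kW
Heat removed = 50.699 kW

Q_out = 50.7 kW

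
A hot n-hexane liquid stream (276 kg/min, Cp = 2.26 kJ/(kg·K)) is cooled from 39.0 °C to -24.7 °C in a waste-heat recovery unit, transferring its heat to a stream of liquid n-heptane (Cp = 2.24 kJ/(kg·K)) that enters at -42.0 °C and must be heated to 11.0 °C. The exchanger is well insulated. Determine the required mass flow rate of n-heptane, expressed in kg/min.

Heat released by hot stream: Q = 276 × 2.26 × (39.0 − -24.7) = 39734 kJ/min
Energy balance on cold side (adiabatic exchanger): Q = ṁ_c·Cp_c·(T_c,out − T_c,in)
ṁ_c = 39734 / [2.24 × (11.0 − -42.0)] = 334.68 kg/min

ṁ_c = 335 kg/min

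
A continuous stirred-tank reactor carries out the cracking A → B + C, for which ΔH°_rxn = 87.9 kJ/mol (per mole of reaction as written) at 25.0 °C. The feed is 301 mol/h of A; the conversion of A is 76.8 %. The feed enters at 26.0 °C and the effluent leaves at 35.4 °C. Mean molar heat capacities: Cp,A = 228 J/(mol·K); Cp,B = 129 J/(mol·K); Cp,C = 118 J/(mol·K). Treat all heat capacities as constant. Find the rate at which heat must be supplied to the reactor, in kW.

Extent of reaction ξ = 0.768 × 301 = 231.17 mol/h
Reaction term: ξ·ΔH°_rxn = 231.17 × 87.9 = 20320 kJ/h
Sensible, feed 26.0→25 °C: -68.628 kJ/h
Outlet flows (mol/h): A 69.832, B 231.17, C 231.17
Sensible, products 25→35.4 °C: 759.41 kJ/h
Q = ΔH = 21010 kJ/h = 5.8362 kW
Heat supplied = 5.8362 kW

Q_in = 5.84 kW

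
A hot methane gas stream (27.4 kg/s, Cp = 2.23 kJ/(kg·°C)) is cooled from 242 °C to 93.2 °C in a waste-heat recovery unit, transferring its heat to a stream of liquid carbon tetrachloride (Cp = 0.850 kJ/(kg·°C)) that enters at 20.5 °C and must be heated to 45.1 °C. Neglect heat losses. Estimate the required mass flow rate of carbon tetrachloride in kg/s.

Heat released by hot stream: Q = 27.4 × 2.23 × (242 − 93.2) = 9092 kJ/s
Energy balance on cold side (adiabatic exchanger): Q = ṁ_c·Cp_c·(T_c,out − T_c,in)
ṁ_c = 9092 / [0.850 × (45.1 − 20.5)] = 434.81 kg/s

ṁ_c = 435 kg/s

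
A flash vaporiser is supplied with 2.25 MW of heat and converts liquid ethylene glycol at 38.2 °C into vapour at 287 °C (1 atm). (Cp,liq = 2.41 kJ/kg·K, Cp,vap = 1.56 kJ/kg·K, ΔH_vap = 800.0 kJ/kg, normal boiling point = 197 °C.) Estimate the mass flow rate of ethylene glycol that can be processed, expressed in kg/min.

Δh = 2.41×(197−38.2) + 800.0 + 1.56×(287−197) = 1323.1 kJ/kg
Q = 2.25 MW = 2250 kJ/s = 135000 kJ/min
ṁ = Q/Δh = 135000 / 1323.1 = 102.03 kg/min

ṁ = 102 kg/min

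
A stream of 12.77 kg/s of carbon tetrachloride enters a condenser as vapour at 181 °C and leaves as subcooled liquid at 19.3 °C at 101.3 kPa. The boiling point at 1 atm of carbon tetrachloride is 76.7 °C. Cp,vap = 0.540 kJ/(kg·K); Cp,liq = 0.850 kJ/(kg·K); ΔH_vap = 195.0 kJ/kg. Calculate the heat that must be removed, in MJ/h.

Q_c = 13800 MJ/h

vapour 181→76.7 °C: -56.322 kJ/kg
condensation at 76.7 °C: -195 kJ/kg
liquid 76.7→19.3 °C: -48.79 kJ/kg
Δh = -56.322 + -195 + -48.79 = -300.11 kJ/kg
Q = ṁ·Δh = 12.77 kg/s × -300.11 kJ/kg = -3832.4 kJ/s
|Q| = 3832.4 kW = 13797 MJ/h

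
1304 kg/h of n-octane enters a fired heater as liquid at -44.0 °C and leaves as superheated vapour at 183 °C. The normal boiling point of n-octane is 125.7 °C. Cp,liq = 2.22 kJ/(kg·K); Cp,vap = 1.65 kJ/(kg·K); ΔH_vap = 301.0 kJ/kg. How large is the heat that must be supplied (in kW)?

liquid -44.0→125.7 °C: 376.73 kJ/kg
vaporisation at 125.7 °C: 301 kJ/kg
vapour 125.7→183 °C: 94.545 kJ/kg
Δh = 376.73 + 301 + 94.545 = 772.28 kJ/kg
Q = ṁ·Δh = 1304 kg/h × 772.28 kJ/kg = 1.0071e+06 kJ/h
|Q| = 279.74 kW

Q = 280 kW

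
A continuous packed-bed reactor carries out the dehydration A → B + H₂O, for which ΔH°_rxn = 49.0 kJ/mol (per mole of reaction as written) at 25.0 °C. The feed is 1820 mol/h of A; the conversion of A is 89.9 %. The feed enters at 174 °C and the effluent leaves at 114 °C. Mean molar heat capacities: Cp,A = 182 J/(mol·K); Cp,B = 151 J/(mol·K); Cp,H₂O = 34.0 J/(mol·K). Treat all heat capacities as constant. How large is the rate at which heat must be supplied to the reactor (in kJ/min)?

Extent of reaction ξ = 0.899 × 1820 = 1636.2 mol/h
Reaction term: ξ·ΔH°_rxn = 1636.2 × 49.0 = 80173 kJ/h
Sensible, feed 174→25 °C: -49355 kJ/h
Outlet flows (mol/h): A 183.82, B 1636.2, H₂O 1636.2
Sensible, products 25→114 °C: 29917 kJ/h
Q = ΔH = 60735 kJ/h = 16.871 kW
Heat supplied = 1012.3 kJ/min

Q_in = 1010 kJ/min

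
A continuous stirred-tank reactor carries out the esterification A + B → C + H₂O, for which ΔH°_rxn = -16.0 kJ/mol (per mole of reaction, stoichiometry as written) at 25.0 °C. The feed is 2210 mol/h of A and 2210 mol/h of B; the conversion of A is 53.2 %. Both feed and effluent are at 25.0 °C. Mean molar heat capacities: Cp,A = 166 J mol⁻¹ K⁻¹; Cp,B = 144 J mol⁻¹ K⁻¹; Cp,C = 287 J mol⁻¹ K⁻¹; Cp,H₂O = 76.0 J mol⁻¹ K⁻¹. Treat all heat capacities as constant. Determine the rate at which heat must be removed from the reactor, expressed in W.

Extent of reaction ξ = 0.532 × 2210 = 1175.7 mol/h
Reaction term: ξ·ΔH°_rxn = 1175.7 × -16.0 = -18812 kJ/h
Q = ΔH = -18812 kJ/h = -5.2254 kW
Heat removed = 5225.4 W

Q_out = 5230 W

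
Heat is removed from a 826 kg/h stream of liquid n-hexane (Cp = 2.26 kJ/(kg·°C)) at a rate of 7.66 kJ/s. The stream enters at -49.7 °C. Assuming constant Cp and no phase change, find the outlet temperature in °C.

T_out = -64.5 °C

Q = 7.66 kJ/s = 27576 kJ/h
ΔT = Q/(ṁ·Cp) = 27576/(826×2.26) = 14.772 K
T_out = -49.7 − 14.772 = -64.472 °C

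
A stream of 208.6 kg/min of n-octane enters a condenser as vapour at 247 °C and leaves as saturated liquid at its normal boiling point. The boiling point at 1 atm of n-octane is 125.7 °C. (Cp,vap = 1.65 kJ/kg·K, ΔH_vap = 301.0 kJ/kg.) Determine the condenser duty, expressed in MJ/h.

Q_c = 6270 MJ/h

vapour 247→125.7 °C: -200.14 kJ/kg
condensation at 125.7 °C: -301 kJ/kg
Δh = -200.14 + -301 = -501.14 kJ/kg
Q = ṁ·Δh = 208.6 kg/min × -501.14 kJ/kg = -104540 kJ/min
|Q| = 1742.3 kW = 6272.3 MJ/h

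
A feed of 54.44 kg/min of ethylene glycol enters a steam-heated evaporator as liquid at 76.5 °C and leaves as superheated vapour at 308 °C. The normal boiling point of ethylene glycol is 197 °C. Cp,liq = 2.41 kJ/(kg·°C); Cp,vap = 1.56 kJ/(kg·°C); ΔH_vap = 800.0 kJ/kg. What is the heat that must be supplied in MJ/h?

Q = 4130 MJ/h

liquid 76.5→197 °C: 290.41 kJ/kg
vaporisation at 197 °C: 800 kJ/kg
vapour 197→308 °C: 173.16 kJ/kg
Δh = 290.41 + 800 + 173.16 = 1263.6 kJ/kg
Q = ṁ·Δh = 54.44 kg/min × 1263.6 kJ/kg = 68788 kJ/min
|Q| = 1146.5 kW = 4127.3 MJ/h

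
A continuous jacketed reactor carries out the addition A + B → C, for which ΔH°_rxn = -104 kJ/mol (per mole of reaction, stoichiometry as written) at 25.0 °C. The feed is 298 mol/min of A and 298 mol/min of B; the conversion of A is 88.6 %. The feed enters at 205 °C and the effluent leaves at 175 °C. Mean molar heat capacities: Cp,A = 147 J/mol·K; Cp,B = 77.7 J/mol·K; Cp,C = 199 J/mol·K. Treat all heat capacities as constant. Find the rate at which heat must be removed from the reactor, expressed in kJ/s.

Extent of reaction ξ = 0.886 × 298 = 264.03 mol/min
Reaction term: ξ·ΔH°_rxn = 264.03 × -104 = -27459 kJ/min
Sensible, feed 205→25 °C: -12053 kJ/min
Outlet flows (mol/min): A 33.972, B 33.972, C 264.03
Sensible, products 25→175 °C: 9026.3 kJ/min
Q = ΔH = -30486 kJ/min = -508.09 kW
Heat removed = 508.09 kJ/s

Q_out = 508 kJ/s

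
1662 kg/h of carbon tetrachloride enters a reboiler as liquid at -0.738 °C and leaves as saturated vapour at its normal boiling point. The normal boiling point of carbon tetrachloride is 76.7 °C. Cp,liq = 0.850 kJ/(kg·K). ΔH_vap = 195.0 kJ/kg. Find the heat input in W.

Q = 120000 W

liquid -0.738→76.7 °C: 65.822 kJ/kg
vaporisation at 76.7 °C: 195 kJ/kg
Δh = 65.822 + 195 = 260.82 kJ/kg
Q = ṁ·Δh = 1662 kg/h × 260.82 kJ/kg = 433490 kJ/h
|Q| = 120.41 kW = 120410 W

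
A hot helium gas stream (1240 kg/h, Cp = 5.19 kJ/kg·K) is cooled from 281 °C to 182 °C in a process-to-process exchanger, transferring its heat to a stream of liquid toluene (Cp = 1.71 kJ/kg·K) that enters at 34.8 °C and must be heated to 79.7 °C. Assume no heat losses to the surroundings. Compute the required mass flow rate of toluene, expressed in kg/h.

Heat released by hot stream: Q = 1240 × 5.19 × (281 − 182) = 637120 kJ/h
Energy balance on cold side (adiabatic exchanger): Q = ṁ_c·Cp_c·(T_c,out − T_c,in)
ṁ_c = 637120 / [1.71 × (79.7 − 34.8)] = 8298.2 kg/h

ṁ_c = 8300 kg/h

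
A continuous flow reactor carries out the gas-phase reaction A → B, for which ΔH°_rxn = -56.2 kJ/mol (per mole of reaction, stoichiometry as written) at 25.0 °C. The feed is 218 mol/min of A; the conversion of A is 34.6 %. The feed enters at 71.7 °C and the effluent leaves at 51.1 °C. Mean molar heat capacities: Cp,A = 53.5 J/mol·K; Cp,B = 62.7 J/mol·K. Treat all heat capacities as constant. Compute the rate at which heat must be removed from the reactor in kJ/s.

Q_out = 74.4 kJ/s

Extent of reaction ξ = 0.346 × 218 = 75.428 mol/min
Reaction term: ξ·ΔH°_rxn = 75.428 × -56.2 = -4239.1 kJ/min
Sensible, feed 71.7→25 °C: -544.66 kJ/min
Outlet flows (mol/min): A 142.57, B 75.428
Sensible, products 25→51.1 °C: 322.52 kJ/min
Q = ΔH = -4461.2 kJ/min = -74.353 kW
Heat removed = 74.353 kJ/s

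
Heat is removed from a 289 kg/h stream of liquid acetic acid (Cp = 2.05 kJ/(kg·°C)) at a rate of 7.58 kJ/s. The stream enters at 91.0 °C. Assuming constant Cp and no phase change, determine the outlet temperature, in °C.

Q = 7.58 kJ/s = 27288 kJ/h
ΔT = Q/(ṁ·Cp) = 27288/(289×2.05) = 46.06 K
T_out = 91.0 − 46.06 = 44.94 °C

T_out = 44.9 °C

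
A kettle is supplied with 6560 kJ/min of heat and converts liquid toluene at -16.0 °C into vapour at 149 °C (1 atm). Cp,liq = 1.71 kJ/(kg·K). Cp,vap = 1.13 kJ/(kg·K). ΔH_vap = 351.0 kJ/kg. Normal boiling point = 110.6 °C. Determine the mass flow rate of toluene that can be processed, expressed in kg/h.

Δh = 1.71×(110.6−-16.0) + 351.0 + 1.13×(149−110.6) = 610.88 kJ/kg
Q = 6560 kJ/min = 109.33 kJ/s = 393600 kJ/h
ṁ = Q/Δh = 393600 / 610.88 = 644.32 kg/h

ṁ = 644 kg/h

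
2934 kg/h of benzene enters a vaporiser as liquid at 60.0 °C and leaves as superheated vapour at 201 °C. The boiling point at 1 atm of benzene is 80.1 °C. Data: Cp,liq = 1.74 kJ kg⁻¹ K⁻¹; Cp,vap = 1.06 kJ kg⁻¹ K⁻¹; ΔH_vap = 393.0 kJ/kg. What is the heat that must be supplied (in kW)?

Q = 453 kW

liquid 60.0→80.1 °C: 34.974 kJ/kg
vaporisation at 80.1 °C: 393 kJ/kg
vapour 80.1→201 °C: 128.15 kJ/kg
Δh = 34.974 + 393 + 128.15 = 556.13 kJ/kg
Q = ṁ·Δh = 2934 kg/h × 556.13 kJ/kg = 1.6317e+06 kJ/h
|Q| = 453.24 kW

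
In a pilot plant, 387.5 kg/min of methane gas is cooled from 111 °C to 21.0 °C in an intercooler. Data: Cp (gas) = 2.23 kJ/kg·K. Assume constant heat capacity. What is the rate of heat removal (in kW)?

Q = ṁ·Cp·ΔT = 387.5 × 2.23 × (21.0 − 111) = -77771 kJ/min
Converting: 77771 / 60 s = 1296.2 kW

Q_c = 1300 kW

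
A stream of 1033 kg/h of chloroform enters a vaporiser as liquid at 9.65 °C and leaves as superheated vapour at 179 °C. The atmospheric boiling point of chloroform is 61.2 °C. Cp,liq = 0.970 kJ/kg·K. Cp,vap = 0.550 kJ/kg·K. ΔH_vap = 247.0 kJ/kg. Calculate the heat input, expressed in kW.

Q = 104 kW

liquid 9.65→61.2 °C: 50.004 kJ/kg
vaporisation at 61.2 °C: 247 kJ/kg
vapour 61.2→179 °C: 64.79 kJ/kg
Δh = 50.004 + 247 + 64.79 = 361.79 kJ/kg
Q = ṁ·Δh = 1033 kg/h × 361.79 kJ/kg = 373730 kJ/h
|Q| = 103.81 kW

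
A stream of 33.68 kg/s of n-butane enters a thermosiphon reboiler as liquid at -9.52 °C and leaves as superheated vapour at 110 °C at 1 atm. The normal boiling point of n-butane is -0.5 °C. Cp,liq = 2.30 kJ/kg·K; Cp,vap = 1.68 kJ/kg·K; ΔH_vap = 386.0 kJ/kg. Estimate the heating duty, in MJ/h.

liquid -9.52→-0.5 °C: 20.746 kJ/kg
vaporisation at -0.5 °C: 386 kJ/kg
vapour -0.5→110 °C: 185.64 kJ/kg
Δh = 20.746 + 386 + 185.64 = 592.39 kJ/kg
Q = ṁ·Δh = 33.68 kg/s × 592.39 kJ/kg = 19952 kJ/s
|Q| = 19952 kW = 71826 MJ/h

Q = 71800 MJ/h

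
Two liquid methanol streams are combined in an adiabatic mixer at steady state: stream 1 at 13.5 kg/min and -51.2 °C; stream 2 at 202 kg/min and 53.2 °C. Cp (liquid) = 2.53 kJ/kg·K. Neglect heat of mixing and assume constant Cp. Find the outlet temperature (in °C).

Adiabatic, steady state ⇒ Σ ṁᵢCp,ᵢ(T_out − Tᵢ) = 0
T_out = Σ ṁᵢCp,ᵢTᵢ / Σ ṁᵢCp,ᵢ
      = 25440 / 545.21 = 46.66 °C

T_out = 46.7 °C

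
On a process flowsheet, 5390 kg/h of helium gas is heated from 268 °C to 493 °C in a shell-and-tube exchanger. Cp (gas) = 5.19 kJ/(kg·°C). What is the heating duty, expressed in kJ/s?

Q = ṁ·Cp·ΔT = 5390 × 5.19 × (493 − 268) = 6.2942e+06 kJ/h
Converting: 6.2942e+06 / 3600 s = 1748.4 kW

Q = 1750 kJ/s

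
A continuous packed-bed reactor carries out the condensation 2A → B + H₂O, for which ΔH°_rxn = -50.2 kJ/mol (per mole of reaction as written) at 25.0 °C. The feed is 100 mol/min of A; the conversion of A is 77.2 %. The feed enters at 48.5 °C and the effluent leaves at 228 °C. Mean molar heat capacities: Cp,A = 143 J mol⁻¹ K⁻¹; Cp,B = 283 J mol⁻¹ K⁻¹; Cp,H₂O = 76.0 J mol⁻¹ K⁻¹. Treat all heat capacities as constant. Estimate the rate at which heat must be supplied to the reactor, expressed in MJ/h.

Extent of reaction ξ = 0.772 × 100 / 2 = 38.6 mol/min
Reaction term: ξ·ΔH°_rxn = 38.6 × -50.2 = -1937.7 kJ/min
Sensible, feed 48.5→25 °C: -336.05 kJ/min
Outlet flows (mol/min): A 22.8, B 38.6, H₂O 38.6
Sensible, products 25→228 °C: 3474.9 kJ/min
Q = ΔH = 1201.1 kJ/min = 20.019 kW
Heat supplied = 72.069 MJ/h

Q_in = 72.1 MJ/h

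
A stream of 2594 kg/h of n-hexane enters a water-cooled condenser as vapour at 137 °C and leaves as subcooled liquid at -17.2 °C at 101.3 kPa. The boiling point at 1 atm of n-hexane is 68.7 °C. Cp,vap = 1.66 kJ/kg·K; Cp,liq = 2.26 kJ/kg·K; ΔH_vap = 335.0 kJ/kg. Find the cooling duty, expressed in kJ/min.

Q_c = 27800 kJ/min

vapour 137→68.7 °C: -113.38 kJ/kg
condensation at 68.7 °C: -335 kJ/kg
liquid 68.7→-17.2 °C: -194.13 kJ/kg
Δh = -113.38 + -335 + -194.13 = -642.51 kJ/kg
Q = ṁ·Δh = 2594 kg/h × -642.51 kJ/kg = -1.6667e+06 kJ/h
|Q| = 462.97 kW = 27778 kJ/min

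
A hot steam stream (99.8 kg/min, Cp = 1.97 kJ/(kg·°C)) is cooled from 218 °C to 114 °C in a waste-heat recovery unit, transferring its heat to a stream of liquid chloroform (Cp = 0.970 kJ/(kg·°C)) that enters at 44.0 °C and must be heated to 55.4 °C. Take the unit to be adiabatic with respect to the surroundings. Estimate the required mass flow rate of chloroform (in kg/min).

ṁ_c = 1850 kg/min

Heat released by hot stream: Q = 99.8 × 1.97 × (218 − 114) = 20447 kJ/min
Energy balance on cold side (adiabatic exchanger): Q = ṁ_c·Cp_c·(T_c,out − T_c,in)
ṁ_c = 20447 / [0.970 × (55.4 − 44.0)] = 1849.1 kg/min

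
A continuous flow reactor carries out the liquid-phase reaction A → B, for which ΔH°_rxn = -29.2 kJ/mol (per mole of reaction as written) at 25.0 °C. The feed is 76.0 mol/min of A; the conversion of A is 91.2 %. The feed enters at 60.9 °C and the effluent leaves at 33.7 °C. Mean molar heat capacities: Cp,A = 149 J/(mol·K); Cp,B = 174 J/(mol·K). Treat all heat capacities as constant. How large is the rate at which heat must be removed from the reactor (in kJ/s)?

Extent of reaction ξ = 0.912 × 76.0 = 69.312 mol/min
Reaction term: ξ·ΔH°_rxn = 69.312 × -29.2 = -2023.9 kJ/min
Sensible, feed 60.9→25 °C: -406.53 kJ/min
Outlet flows (mol/min): A 6.688, B 69.312
Sensible, products 25→33.7 °C: 113.59 kJ/min
Q = ΔH = -2316.8 kJ/min = -38.614 kW
Heat removed = 38.614 kJ/s

Q_out = 38.6 kJ/s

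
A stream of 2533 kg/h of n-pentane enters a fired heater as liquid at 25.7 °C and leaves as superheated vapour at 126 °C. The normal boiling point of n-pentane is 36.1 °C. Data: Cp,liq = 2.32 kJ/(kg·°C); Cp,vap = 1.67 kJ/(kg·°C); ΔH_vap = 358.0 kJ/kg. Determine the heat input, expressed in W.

Q = 375000 W

liquid 25.7→36.1 °C: 24.128 kJ/kg
vaporisation at 36.1 °C: 358 kJ/kg
vapour 36.1→126 °C: 150.13 kJ/kg
Δh = 24.128 + 358 + 150.13 = 532.26 kJ/kg
Q = ṁ·Δh = 2533 kg/h × 532.26 kJ/kg = 1.3482e+06 kJ/h
|Q| = 374.5 kW = 374500 W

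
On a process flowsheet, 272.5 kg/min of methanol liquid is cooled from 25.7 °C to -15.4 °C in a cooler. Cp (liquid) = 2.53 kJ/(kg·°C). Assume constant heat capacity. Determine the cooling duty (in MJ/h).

Q_c = 1700 MJ/h

Q = ṁ·Cp·ΔT = 272.5 × 2.53 × (-15.4 − 25.7) = -28335 kJ/min
Converting: 28335 / 60 s = 472.26 kW
Cooling duty = 1700.1 MJ/h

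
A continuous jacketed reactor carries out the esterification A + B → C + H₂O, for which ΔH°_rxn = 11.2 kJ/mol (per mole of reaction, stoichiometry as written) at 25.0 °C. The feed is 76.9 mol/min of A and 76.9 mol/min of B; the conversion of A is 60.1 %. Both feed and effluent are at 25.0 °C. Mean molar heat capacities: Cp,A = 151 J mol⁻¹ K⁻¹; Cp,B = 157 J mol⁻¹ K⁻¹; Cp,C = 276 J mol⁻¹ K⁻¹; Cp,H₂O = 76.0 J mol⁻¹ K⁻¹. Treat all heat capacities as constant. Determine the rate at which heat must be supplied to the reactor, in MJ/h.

Q_in = 31.1 MJ/h

Extent of reaction ξ = 0.601 × 76.9 = 46.217 mol/min
Reaction term: ξ·ΔH°_rxn = 46.217 × 11.2 = 517.63 kJ/min
Q = ΔH = 517.63 kJ/min = 8.6272 kW
Heat supplied = 31.058 MJ/h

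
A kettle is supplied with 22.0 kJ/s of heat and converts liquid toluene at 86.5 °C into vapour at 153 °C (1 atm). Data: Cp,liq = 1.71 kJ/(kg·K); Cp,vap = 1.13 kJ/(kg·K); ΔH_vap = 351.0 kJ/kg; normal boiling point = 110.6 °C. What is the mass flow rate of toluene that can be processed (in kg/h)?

ṁ = 180 kg/h

Δh = 1.71×(110.6−86.5) + 351.0 + 1.13×(153−110.6) = 440.12 kJ/kg
Q = 22.0 kJ/s = 22 kJ/s = 79200 kJ/h
ṁ = Q/Δh = 79200 / 440.12 = 179.95 kg/h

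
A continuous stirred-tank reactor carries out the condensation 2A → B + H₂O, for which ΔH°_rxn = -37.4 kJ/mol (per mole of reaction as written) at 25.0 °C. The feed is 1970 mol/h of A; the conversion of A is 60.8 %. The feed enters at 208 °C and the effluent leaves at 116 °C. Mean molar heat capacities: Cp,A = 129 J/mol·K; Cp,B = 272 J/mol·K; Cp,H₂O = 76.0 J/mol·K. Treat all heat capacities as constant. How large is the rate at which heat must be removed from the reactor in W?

Extent of reaction ξ = 0.608 × 1970 / 2 = 598.88 mol/h
Reaction term: ξ·ΔH°_rxn = 598.88 × -37.4 = -22398 kJ/h
Sensible, feed 208→25 °C: -46506 kJ/h
Outlet flows (mol/h): A 772.24, B 598.88, H₂O 598.88
Sensible, products 25→116 °C: 28031 kJ/h
Q = ΔH = -40873 kJ/h = -11.354 kW
Heat removed = 11354 W

Q_out = 11400 W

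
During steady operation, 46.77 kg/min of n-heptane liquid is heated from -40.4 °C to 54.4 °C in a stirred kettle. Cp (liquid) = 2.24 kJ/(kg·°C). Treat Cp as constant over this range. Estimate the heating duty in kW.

Q = ṁ·Cp·ΔT = 46.77 × 2.24 × (54.4 − -40.4) = 9931.7 kJ/min
Converting: 9931.7 / 60 s = 165.53 kW

Q = 166 kW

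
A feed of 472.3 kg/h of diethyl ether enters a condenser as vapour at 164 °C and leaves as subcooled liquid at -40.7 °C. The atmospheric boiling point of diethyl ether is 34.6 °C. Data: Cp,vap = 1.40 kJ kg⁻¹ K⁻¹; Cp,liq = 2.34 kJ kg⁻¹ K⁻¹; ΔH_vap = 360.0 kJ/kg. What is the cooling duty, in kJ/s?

Q_c = 94.1 kJ/s

vapour 164→34.6 °C: -181.16 kJ/kg
condensation at 34.6 °C: -360 kJ/kg
liquid 34.6→-40.7 °C: -176.2 kJ/kg
Δh = -181.16 + -360 + -176.2 = -717.36 kJ/kg
Q = ṁ·Δh = 472.3 kg/h × -717.36 kJ/kg = -338810 kJ/h
|Q| = 94.114 kW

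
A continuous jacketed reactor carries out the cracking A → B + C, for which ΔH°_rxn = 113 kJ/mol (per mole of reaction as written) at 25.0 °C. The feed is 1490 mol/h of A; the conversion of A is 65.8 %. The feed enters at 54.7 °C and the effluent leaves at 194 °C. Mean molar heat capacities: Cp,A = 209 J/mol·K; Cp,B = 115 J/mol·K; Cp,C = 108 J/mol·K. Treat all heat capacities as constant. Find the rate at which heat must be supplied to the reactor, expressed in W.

Extent of reaction ξ = 0.658 × 1490 = 980.42 mol/h
Reaction term: ξ·ΔH°_rxn = 980.42 × 113 = 110790 kJ/h
Sensible, feed 54.7→25 °C: -9248.9 kJ/h
Outlet flows (mol/h): A 509.58, B 980.42, C 980.42
Sensible, products 25→194 °C: 54948 kJ/h
Q = ΔH = 156490 kJ/h = 43.468 kW
Heat supplied = 43468 W

Q_in = 43500 W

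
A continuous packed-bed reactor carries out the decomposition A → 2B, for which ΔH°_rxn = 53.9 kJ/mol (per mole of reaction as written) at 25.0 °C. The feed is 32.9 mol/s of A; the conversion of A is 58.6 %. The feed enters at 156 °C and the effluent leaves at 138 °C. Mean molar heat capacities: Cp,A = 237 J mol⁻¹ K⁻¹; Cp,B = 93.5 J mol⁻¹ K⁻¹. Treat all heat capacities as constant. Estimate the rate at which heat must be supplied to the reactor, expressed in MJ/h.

Q_in = 2840 MJ/h

Extent of reaction ξ = 0.586 × 32.9 = 19.279 mol/s
Reaction term: ξ·ΔH°_rxn = 19.279 × 53.9 = 1039.2 kJ/s
Sensible, feed 156→25 °C: -1021.4 kJ/s
Outlet flows (mol/s): A 13.621, B 38.559
Sensible, products 25→138 °C: 772.17 kJ/s
Q = ΔH = 789.88 kJ/s = 789.88 kW
Heat supplied = 2843.6 MJ/h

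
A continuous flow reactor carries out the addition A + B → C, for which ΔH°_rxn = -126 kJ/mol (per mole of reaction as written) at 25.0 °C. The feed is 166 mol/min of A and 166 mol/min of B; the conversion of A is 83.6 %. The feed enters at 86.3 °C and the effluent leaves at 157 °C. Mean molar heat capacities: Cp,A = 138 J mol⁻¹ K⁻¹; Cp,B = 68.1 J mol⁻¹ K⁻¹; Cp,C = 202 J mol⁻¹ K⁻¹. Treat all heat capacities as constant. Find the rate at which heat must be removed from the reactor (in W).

Extent of reaction ξ = 0.836 × 166 = 138.78 mol/min
Reaction term: ξ·ΔH°_rxn = 138.78 × -126 = -17486 kJ/min
Sensible, feed 86.3→25 °C: -2097.2 kJ/min
Outlet flows (mol/min): A 27.224, B 27.224, C 138.78
Sensible, products 25→157 °C: 4441 kJ/min
Q = ΔH = -15142 kJ/min = -252.37 kW
Heat removed = 252370 W

Q_out = 252000 W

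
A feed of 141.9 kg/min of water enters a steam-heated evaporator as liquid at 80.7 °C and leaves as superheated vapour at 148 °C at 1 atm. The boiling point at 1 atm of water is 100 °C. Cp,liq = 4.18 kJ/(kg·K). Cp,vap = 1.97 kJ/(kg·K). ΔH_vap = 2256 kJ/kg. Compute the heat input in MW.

Q = 5.75 MW

liquid 80.7→100 °C: 80.674 kJ/kg
vaporisation at 100 °C: 2256 kJ/kg
vapour 100→148 °C: 94.56 kJ/kg
Δh = 80.674 + 2256 + 94.56 = 2431.2 kJ/kg
Q = ṁ·Δh = 141.9 kg/min × 2431.2 kJ/kg = 344990 kJ/min
|Q| = 5749.9 kW = 5.7499 MW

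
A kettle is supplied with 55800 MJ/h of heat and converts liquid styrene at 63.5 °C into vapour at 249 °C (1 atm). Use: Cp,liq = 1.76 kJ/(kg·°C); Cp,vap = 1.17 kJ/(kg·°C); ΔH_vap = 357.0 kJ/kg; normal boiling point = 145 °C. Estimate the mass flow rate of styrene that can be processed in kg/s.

ṁ = 24.9 kg/s

Δh = 1.76×(145−63.5) + 357.0 + 1.17×(249−145) = 622.12 kJ/kg
Q = 55800 MJ/h = 15500 kJ/s = 15500 kJ/s
ṁ = Q/Δh = 15500 / 622.12 = 24.915 kg/s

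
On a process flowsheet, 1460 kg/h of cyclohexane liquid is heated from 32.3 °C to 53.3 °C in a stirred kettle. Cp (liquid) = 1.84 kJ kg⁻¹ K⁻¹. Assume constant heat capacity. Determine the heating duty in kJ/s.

Q = 15.7 kJ/s

Q = ṁ·Cp·ΔT = 1460 × 1.84 × (53.3 − 32.3) = 56414 kJ/h
Converting: 56414 / 3600 s = 15.671 kW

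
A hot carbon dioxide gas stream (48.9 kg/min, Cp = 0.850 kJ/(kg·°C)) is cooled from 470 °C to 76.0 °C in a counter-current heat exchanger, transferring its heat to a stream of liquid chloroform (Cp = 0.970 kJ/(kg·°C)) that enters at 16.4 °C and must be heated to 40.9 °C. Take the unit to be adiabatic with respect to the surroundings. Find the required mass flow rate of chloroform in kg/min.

ṁ_c = 689 kg/min

Heat released by hot stream: Q = 48.9 × 0.850 × (470 − 76.0) = 16377 kJ/min
Energy balance on cold side (adiabatic exchanger): Q = ṁ_c·Cp_c·(T_c,out − T_c,in)
ṁ_c = 16377 / [0.970 × (40.9 − 16.4)] = 689.11 kg/min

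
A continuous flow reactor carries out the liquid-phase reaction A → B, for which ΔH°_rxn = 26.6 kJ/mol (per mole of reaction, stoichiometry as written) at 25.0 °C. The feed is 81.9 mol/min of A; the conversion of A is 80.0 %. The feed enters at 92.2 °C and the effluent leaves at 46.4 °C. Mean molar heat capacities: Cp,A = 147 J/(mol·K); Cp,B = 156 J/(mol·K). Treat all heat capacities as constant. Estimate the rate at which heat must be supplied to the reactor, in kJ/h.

Extent of reaction ξ = 0.800 × 81.9 = 65.52 mol/min
Reaction term: ξ·ΔH°_rxn = 65.52 × 26.6 = 1742.8 kJ/min
Sensible, feed 92.2→25 °C: -809.04 kJ/min
Outlet flows (mol/min): A 16.38, B 65.52
Sensible, products 25→46.4 °C: 270.26 kJ/min
Q = ΔH = 1204.1 kJ/min = 20.068 kW
Heat supplied = 72243 kJ/h

Q_in = 72200 kJ/h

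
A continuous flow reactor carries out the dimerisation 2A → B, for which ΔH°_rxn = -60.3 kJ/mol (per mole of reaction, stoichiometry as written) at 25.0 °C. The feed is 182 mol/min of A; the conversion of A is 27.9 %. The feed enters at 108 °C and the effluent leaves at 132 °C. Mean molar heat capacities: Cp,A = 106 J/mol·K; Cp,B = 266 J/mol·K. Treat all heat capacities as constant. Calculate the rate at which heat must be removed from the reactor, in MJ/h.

Extent of reaction ξ = 0.279 × 182 / 2 = 25.389 mol/min
Reaction term: ξ·ΔH°_rxn = 25.389 × -60.3 = -1531 kJ/min
Sensible, feed 108→25 °C: -1601.2 kJ/min
Outlet flows (mol/min): A 131.22, B 25.389
Sensible, products 25→132 °C: 2210.9 kJ/min
Q = ΔH = -921.25 kJ/min = -15.354 kW
Heat removed = 55.275 MJ/h

Q_out = 55.3 MJ/h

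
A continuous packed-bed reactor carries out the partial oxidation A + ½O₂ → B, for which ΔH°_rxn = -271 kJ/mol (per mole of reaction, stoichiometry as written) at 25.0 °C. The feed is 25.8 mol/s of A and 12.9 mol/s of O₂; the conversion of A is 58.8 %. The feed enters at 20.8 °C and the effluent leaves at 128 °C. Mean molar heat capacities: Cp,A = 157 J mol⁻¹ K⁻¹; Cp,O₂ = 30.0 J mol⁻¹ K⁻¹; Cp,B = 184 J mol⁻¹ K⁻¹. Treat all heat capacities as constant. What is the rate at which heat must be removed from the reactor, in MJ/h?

Extent of reaction ξ = 0.588 × 25.8 = 15.17 mol/s
Reaction term: ξ·ΔH°_rxn = 15.17 × -271 = -4111.2 kJ/s
Sensible, feed 20.8→25 °C: 18.638 kJ/s
Outlet flows (mol/s): A 10.63, O₂ 5.3148, B 15.17
Sensible, products 25→128 °C: 475.82 kJ/s
Q = ΔH = -3616.7 kJ/s = -3616.7 kW
Heat removed = 13020 MJ/h

Q_out = 13000 MJ/h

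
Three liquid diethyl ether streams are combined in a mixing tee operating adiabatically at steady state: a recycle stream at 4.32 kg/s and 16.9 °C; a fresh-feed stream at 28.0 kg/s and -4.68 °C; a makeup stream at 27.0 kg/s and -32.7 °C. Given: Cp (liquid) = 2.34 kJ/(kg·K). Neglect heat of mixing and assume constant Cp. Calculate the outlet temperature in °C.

T_out = -15.9 °C

Adiabatic, steady state ⇒ Σ ṁᵢCp,ᵢ(T_out − Tᵢ) = 0
T_out = Σ ṁᵢCp,ᵢTᵢ / Σ ṁᵢCp,ᵢ
      = -2201.8 / 138.81 = -15.862 °C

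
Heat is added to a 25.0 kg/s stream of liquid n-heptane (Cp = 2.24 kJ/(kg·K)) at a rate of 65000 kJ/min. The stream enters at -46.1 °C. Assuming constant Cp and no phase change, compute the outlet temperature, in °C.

T_out = -26.8 °C

Q = 65000 kJ/min = 1083.3 kJ/s
ΔT = Q/(ṁ·Cp) = 1083.3/(25.0×2.24) = 19.345 K
T_out = -46.1 + 19.345 = -26.755 °C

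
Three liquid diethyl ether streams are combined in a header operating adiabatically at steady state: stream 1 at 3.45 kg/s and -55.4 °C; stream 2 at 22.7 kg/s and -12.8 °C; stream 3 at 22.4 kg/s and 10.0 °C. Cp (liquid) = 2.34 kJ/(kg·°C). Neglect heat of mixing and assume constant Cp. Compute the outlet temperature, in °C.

T_out = -5.31 °C

Energy balance with Q = 0: Σ ṁᵢCp,ᵢ(T_out − Tᵢ) = 0
T_out = Σ ṁᵢCp,ᵢTᵢ / Σ ṁᵢCp,ᵢ
      = -602.99 / 113.61 = -5.3077 °C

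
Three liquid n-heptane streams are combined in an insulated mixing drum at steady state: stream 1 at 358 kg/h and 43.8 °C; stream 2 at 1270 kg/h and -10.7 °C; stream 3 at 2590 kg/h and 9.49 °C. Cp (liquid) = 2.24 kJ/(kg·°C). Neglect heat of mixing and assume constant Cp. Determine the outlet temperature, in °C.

T_out = 6.32 °C

Adiabatic, steady state ⇒ Σ ṁᵢCp,ᵢ(T_out − Tᵢ) = 0
Σ ṁᵢCp,ᵢTᵢ = 358×2.24×43.8 + 1270×2.24×-10.7 + 2590×2.24×9.49 = 59742
Σ ṁᵢCp,ᵢ = 358×2.24 + 1270×2.24 + 2590×2.24 = 9448.3
T_out = 59742 / 9448.3 = 6.323 °C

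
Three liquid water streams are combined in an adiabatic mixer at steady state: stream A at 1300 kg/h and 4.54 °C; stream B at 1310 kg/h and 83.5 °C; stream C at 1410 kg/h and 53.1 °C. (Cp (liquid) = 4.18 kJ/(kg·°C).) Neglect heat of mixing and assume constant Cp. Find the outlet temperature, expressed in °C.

T_out = 47.3 °C

No heat crosses the boundary, so H_out = H_in.
T_out = Σ ṁᵢCp,ᵢTᵢ / Σ ṁᵢCp,ᵢ
      = 794860 / 16804 = 47.303 °C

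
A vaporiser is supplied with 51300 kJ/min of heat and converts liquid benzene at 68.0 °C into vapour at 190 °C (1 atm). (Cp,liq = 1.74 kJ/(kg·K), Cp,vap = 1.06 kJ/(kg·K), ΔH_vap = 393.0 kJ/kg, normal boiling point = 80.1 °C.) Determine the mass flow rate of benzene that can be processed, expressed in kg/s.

Δh = 1.74×(80.1−68.0) + 393.0 + 1.06×(190−80.1) = 530.55 kJ/kg
Q = 51300 kJ/min = 855 kJ/s = 855 kJ/s
ṁ = Q/Δh = 855 / 530.55 = 1.6115 kg/s

ṁ = 1.61 kg/s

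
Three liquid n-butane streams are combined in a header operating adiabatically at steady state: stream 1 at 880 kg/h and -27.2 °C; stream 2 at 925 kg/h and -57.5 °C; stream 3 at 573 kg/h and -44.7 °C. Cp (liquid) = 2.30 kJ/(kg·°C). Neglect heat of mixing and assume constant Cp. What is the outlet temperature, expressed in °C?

T_out = -43.2 °C

Energy balance with Q = 0: Σ ṁᵢCp,ᵢ(T_out − Tᵢ) = 0
Σ ṁᵢCp,ᵢTᵢ = 880×2.30×-27.2 + 925×2.30×-57.5 + 573×2.30×-44.7 = -236290
Σ ṁᵢCp,ᵢ = 880×2.30 + 925×2.30 + 573×2.30 = 5469.4
T_out = -236290 / 5469.4 = -43.203 °C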